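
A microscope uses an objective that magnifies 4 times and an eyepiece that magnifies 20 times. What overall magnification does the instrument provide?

80

The overall magnification of a compound microscope is the product of the objective and eyepiece magnifications:
M = M_obj x M_eye = 4 x 20 = 80.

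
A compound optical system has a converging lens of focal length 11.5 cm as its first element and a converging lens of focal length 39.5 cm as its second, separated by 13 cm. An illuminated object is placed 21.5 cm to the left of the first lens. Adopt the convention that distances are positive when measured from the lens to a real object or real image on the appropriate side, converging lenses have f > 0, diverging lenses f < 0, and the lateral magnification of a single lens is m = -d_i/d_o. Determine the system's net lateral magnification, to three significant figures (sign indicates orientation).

Lens 1: 1/d_i1 = 1/f_1 - 1/d_o1 = 1/11.5 - 1/21.5 = 0.04044 cm^-1, so d_i1 = 24.725 cm.
m_1 = -(24.725)/21.5 = -1.1500.
Since 24.725 cm > 13 cm, the first image lies past the second lens and serves as a virtual object: d_o2 = L - d_i1 = -11.725 cm.
Lens 2: 1/d_i2 = 1/f_2 - 1/d_o2 = 1/39.5 - 1/(-11.725) = 0.11060 cm^-1, so d_i2 = 9.041 cm.
m_2 = -(9.041)/(-11.725) = 0.7711.
The system's lateral magnification is m_1 m_2 = (-1.1500)(0.7711) = -0.8868.

-0.887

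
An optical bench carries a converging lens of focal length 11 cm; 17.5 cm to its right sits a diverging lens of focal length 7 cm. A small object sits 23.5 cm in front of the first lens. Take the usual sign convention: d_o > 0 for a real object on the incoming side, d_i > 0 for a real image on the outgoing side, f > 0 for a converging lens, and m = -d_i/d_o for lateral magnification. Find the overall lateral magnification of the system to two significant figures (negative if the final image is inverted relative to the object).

First lens: d_i1 = 1/(1/11 - 1/23.5) = 20.680 cm.
m_1 = -(20.680)/23.5 = -0.8800.
Since 20.680 cm > 17.5 cm, the first image lies past the second lens and serves as a virtual object: d_o2 = L - d_i1 = -3.180 cm.
Second lens: d_i2 = 1/(1/(-7) - 1/(-3.180)) = 5.827 cm.
m_2 = -(5.827)/(-3.180) = 1.8325.
Total m = m_1 x m_2 = (-0.8800)(1.8325) = -1.6126.

-1.6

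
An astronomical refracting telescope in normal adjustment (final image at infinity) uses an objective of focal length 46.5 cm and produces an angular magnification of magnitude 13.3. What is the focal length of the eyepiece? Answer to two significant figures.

3.5 cm

|M| = f_obj/f_eye, so f_eye = f_obj/|M| = 46.5/13.3 = 3.496 cm.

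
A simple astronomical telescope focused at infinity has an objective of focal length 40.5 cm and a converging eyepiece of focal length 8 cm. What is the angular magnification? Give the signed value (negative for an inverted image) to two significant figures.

M = -f_obj/f_eye = -40.5/(8) = -5.062.

-5.1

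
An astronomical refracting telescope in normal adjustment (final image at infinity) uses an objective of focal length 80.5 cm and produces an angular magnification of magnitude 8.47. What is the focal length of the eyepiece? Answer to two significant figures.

|M| = f_obj/f_eye, so f_eye = f_obj/|M| = 80.5/8.47 = 9.504 cm.

9.5 cm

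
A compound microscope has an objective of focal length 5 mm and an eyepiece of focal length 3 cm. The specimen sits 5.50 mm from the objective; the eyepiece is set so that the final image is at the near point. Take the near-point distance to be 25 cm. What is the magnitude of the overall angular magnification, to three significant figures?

93.3

Convert to cm: f_obj = 5 mm = 0.5 cm; d_o = 5.50 mm = 0.55 cm.
Objective: 1/d_i = 1/f_obj - 1/d_o = 1/0.5 - 1/0.55 = 0.18182 cm^-1, so d_i = 5.500 cm.
m_obj = -d_i/d_o = -5.500/0.55 = -10.000.
Eyepiece angular magnification (image at near point): M_eye = 1 + D/f_e = 1 + 25/3 = 9.333.
Overall M = m_obj x M_eye = (-10.000)(9.333) = -93.33.
|M| = 93.33.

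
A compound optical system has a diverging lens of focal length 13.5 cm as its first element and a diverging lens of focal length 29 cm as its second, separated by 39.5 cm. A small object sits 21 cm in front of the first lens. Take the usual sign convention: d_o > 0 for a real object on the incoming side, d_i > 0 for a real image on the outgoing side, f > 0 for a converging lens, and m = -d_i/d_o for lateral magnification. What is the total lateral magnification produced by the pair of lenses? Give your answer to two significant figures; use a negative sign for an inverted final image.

0.15

First lens: d_i1 = 1/(1/(-13.5) - 1/21) = -8.217 cm.
m_1 = -(-8.217)/21 = 0.3913.
The intermediate image is virtual, 8.217 cm to the left of lens 1, so d_o2 = L - d_i1 = 39.5 - (-8.217) = 47.717 cm.
Second lens: d_i2 = 1/(1/(-29) - 1/(47.717)) = -18.038 cm.
m_2 = -(-18.038)/(47.717) = 0.3780.
Total m = m_1 x m_2 = (0.3913)(0.3780) = 0.1479.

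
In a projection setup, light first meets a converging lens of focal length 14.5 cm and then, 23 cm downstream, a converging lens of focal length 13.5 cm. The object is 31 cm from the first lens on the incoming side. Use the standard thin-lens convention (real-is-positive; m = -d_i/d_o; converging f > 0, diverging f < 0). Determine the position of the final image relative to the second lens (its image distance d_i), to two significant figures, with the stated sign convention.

Lens 1: 1/d_i1 = 1/f_1 - 1/d_o1 = 1/14.5 - 1/31 = 0.03671 cm^-1, so d_i1 = 27.242 cm.
This image would form 27.242 cm past lens 1, i.e. 4.242 cm beyond lens 2, so it is a virtual object for lens 2: d_o2 = 23 - 27.242 = -4.242 cm.
Lens 2: 1/d_i2 = 1/f_2 - 1/d_o2 = 1/13.5 - 1/(-4.242) = 0.30979 cm^-1, so d_i2 = 3.228 cm.

3.2 cm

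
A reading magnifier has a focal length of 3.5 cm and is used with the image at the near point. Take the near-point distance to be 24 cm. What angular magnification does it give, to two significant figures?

M = 1 + D/f = 1 + 24/3.5 = 7.857.

7.9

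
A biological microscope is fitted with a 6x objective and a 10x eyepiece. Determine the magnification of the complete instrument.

The overall magnification of a compound microscope is the product of the objective and eyepiece magnifications:
M = M_obj x M_eye = 6 x 10 = 60.

60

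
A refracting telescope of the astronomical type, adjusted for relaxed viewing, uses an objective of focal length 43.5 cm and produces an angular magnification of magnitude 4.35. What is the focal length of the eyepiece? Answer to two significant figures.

10 cm

|M| = f_obj/f_eye, so f_eye = f_obj/|M| = 43.5/4.35 = 10.000 cm.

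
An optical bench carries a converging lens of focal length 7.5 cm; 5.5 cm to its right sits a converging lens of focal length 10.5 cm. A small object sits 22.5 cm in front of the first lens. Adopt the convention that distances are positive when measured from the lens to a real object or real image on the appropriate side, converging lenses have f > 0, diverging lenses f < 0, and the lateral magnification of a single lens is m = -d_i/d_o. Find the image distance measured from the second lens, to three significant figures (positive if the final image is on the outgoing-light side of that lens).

Applying the thin-lens equation to the first lens, 1/7.5 = 1/22.5 + 1/d_i1, which gives d_i1 = 11.250 cm.
Since 11.250 cm > 5.5 cm, the first image lies past the second lens and serves as a virtual object: d_o2 = L - d_i1 = -5.750 cm.
Applying the thin-lens equation again with f_2 = 10.5 cm and d_o2 = -5.750 cm gives d_i2 = 3.715 cm.

3.72 cm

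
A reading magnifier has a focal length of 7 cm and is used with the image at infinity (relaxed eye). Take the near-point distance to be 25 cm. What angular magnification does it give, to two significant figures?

M = D/f = 25/7 = 3.571.

3.6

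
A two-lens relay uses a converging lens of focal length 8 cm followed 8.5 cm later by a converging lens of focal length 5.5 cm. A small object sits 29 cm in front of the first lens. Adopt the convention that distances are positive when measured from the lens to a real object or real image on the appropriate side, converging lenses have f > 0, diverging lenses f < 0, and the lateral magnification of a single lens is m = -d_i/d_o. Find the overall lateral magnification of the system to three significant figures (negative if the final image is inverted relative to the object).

Applying the thin-lens equation to the first lens, 1/8 = 1/29 + 1/d_i1, which gives d_i1 = 11.048 cm.
Its lateral magnification is m_1 = -d_i1/d_o1 = -(11.048)/29 = -0.3810.
Since 11.048 cm > 8.5 cm, the first image lies past the second lens and serves as a virtual object: d_o2 = L - d_i1 = -2.548 cm.
Applying the thin-lens equation again with f_2 = 5.5 cm and d_o2 = -2.548 cm gives d_i2 = 1.741 cm.
m_2 = -(1.741)/(-2.548) = 0.6834.
Total m = m_1 x m_2 = (-0.3810)(0.6834) = -0.2604.

-0.260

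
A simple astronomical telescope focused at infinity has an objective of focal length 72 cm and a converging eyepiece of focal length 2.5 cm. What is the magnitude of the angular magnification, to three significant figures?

|M| = f_obj/|f_eye| = 72/2.5 = 28.800.

28.8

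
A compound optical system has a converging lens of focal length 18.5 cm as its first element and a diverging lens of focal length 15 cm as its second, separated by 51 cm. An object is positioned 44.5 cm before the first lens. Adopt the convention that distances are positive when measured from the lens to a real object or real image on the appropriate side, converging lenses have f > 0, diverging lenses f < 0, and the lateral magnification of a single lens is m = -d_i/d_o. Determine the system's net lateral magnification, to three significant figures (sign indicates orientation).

Lens 1: 1/d_i1 = 1/f_1 - 1/d_o1 = 1/18.5 - 1/44.5 = 0.03158 cm^-1, so d_i1 = 31.663 cm.
m_1 = -(31.663)/44.5 = -0.7115.
The intermediate image is 31.663 cm to the right of lens 1, so d_o2 = L - d_i1 = 51 - 31.663 = 19.337 cm.
Lens 2: 1/d_i2 = 1/f_2 - 1/d_o2 = 1/(-15) - 1/(19.337) = -0.11838 cm^-1, so d_i2 = -8.447 cm.
m_2 = -(-8.447)/(19.337) = 0.4369.
Overall magnification: m = m_1 m_2 = -0.3108.

-0.311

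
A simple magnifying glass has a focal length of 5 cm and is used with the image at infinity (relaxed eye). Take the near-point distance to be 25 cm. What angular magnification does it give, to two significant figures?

5.0

M = D/f = 25/5 = 5.000.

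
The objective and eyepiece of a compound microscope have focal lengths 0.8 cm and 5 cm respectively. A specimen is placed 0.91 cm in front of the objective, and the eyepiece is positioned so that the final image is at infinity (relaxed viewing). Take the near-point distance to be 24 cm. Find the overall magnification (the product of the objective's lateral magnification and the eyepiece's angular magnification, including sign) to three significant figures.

-34.9

Objective: 1/d_i = 1/f_obj - 1/d_o = 1/0.8 - 1/0.91 = 0.15110 cm^-1, so d_i = 6.618 cm.
m_obj = -d_i/d_o = -6.618/0.91 = -7.273.
Eyepiece angular magnification (image at infinity): M_eye = D/f_e = 24/5 = 4.800.
Overall M = m_obj x M_eye = (-7.273)(4.800) = -34.91.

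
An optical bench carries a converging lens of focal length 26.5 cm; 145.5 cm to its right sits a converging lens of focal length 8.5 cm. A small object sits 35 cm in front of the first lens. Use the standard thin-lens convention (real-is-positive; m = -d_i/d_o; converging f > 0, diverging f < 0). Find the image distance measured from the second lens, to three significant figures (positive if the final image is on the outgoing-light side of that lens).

Lens 1: 1/d_i1 = 1/f_1 - 1/d_o1 = 1/26.5 - 1/35 = 0.00916 cm^-1, so d_i1 = 109.118 cm.
That image sits 36.382 cm in front of the second lens, so d_o2 = 36.382 cm.
Lens 2: 1/d_i2 = 1/f_2 - 1/d_o2 = 1/8.5 - 1/(36.382) = 0.09016 cm^-1, so d_i2 = 11.091 cm.

11.1 cm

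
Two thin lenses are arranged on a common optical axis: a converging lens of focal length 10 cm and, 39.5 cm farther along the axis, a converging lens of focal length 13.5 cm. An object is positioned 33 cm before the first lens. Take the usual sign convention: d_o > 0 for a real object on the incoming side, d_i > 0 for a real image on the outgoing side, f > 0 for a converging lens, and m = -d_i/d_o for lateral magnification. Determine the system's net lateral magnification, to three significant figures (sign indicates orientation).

0.504

Lens 1: 1/d_i1 = 1/f_1 - 1/d_o1 = 1/10 - 1/33 = 0.06970 cm^-1, so d_i1 = 14.348 cm.
m_1 = -(14.348)/33 = -0.4348.
That image sits 25.152 cm in front of the second lens, so d_o2 = 25.152 cm.
Lens 2: 1/d_i2 = 1/f_2 - 1/d_o2 = 1/13.5 - 1/(25.152) = 0.03432 cm^-1, so d_i2 = 29.141 cm.
m_2 = -(29.141)/(25.152) = -1.1586.
Overall magnification: m = m_1 m_2 = 0.5037.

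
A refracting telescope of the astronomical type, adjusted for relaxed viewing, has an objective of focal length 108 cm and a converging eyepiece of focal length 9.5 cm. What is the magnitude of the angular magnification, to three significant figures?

|M| = f_obj/|f_eye| = 108/9.5 = 11.368.

11.4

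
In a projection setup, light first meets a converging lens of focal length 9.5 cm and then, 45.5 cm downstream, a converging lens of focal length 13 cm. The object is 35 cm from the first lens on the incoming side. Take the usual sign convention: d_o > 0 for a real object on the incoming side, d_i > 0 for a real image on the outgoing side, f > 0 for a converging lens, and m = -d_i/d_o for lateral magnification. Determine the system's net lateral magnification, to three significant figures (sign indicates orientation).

0.249

Lens 1: 1/d_i1 = 1/f_1 - 1/d_o1 = 1/9.5 - 1/35 = 0.07669 cm^-1, so d_i1 = 13.039 cm.
m_1 = -(13.039)/35 = -0.3725.
Object distance for lens 2: d_o2 = 45.5 - 13.039 = 32.461 cm.
Lens 2: 1/d_i2 = 1/f_2 - 1/d_o2 = 1/13 - 1/(32.461) = 0.04612 cm^-1, so d_i2 = 21.684 cm.
m_2 = -(21.684)/(32.461) = -0.6680.
Overall magnification: m = m_1 m_2 = 0.2489.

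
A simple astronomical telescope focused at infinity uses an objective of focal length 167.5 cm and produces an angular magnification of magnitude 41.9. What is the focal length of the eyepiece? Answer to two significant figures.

|M| = f_obj/f_eye, so f_eye = f_obj/|M| = 167.5/41.9 = 3.998 cm.

4.0 cm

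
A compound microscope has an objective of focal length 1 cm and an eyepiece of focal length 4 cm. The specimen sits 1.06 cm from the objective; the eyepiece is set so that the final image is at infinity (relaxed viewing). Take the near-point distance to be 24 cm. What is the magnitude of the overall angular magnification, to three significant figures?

100

Objective: 1/d_i = 1/f_obj - 1/d_o = 1/1 - 1/1.06 = 0.05660 cm^-1, so d_i = 17.667 cm.
m_obj = -d_i/d_o = -17.667/1.06 = -16.667.
Eyepiece angular magnification (image at infinity): M_eye = D/f_e = 24/4 = 6.000.
Overall M = m_obj x M_eye = (-16.667)(6.000) = -100.00.
|M| = 100.00.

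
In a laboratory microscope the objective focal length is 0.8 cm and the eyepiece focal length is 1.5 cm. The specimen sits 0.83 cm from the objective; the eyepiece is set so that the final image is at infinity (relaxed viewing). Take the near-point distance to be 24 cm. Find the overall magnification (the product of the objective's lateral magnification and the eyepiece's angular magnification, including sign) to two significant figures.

-430

Objective: 1/d_i = 1/f_obj - 1/d_o = 1/0.8 - 1/0.83 = 0.04518 cm^-1, so d_i = 22.133 cm.
m_obj = -d_i/d_o = -22.133/0.83 = -26.667.
Eyepiece angular magnification (image at infinity): M_eye = D/f_e = 24/1.5 = 16.000.
Overall M = m_obj x M_eye = (-26.667)(16.000) = -426.67.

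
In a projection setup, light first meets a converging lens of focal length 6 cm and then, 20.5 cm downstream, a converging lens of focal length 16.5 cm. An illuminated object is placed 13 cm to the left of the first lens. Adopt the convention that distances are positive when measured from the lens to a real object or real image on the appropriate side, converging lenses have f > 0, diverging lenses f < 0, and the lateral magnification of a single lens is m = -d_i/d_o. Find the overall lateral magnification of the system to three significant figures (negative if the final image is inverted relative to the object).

First lens: d_i1 = 1/(1/6 - 1/13) = 11.143 cm.
m_1 = -(11.143)/13 = -0.8571.
The intermediate image is 11.143 cm to the right of lens 1, so d_o2 = L - d_i1 = 20.5 - 11.143 = 9.357 cm.
Second lens: d_i2 = 1/(1/16.5 - 1/(9.357)) = -21.615 cm.
m_2 = -(-21.615)/(9.357) = 2.3100.
Overall magnification: m = m_1 m_2 = -1.9800.

-1.98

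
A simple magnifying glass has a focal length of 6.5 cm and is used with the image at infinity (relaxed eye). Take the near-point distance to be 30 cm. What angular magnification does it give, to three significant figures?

M = D/f = 30/6.5 = 4.615.

4.62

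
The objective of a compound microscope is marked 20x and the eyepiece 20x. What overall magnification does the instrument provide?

400

The overall magnification of a compound microscope is the product of the objective and eyepiece magnifications:
M = M_obj x M_eye = 20 x 20 = 400.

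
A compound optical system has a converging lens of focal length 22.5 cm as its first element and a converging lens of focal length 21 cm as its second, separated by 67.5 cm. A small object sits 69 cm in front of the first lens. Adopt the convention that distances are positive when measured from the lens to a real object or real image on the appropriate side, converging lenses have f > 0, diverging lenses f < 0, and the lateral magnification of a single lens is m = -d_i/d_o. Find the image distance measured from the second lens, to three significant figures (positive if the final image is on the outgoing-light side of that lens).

Lens 1: 1/d_i1 = 1/f_1 - 1/d_o1 = 1/22.5 - 1/69 = 0.02995 cm^-1, so d_i1 = 33.387 cm.
Object distance for lens 2: d_o2 = 67.5 - 33.387 = 34.113 cm.
Lens 2: 1/d_i2 = 1/f_2 - 1/d_o2 = 1/21 - 1/(34.113) = 0.01830 cm^-1, so d_i2 = 54.631 cm.

54.6 cm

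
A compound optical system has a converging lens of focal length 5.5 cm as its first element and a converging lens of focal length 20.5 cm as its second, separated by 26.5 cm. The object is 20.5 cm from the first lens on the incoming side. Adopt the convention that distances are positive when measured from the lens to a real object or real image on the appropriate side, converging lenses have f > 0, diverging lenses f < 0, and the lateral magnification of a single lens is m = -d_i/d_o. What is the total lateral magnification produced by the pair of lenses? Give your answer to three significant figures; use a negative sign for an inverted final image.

Applying the thin-lens equation to the first lens, 1/5.5 = 1/20.5 + 1/d_i1, which gives d_i1 = 7.517 cm.
Its lateral magnification is m_1 = -d_i1/d_o1 = -(7.517)/20.5 = -0.3667.
The intermediate image is 7.517 cm to the right of lens 1, so d_o2 = L - d_i1 = 26.5 - 7.517 = 18.983 cm.
Applying the thin-lens equation again with f_2 = 20.5 cm and d_o2 = 18.983 cm gives d_i2 = -256.588 cm.
m_2 = -(-256.588)/(18.983) = 13.5165.
Total m = m_1 x m_2 = (-0.3667)(13.5165) = -4.9560.

-4.96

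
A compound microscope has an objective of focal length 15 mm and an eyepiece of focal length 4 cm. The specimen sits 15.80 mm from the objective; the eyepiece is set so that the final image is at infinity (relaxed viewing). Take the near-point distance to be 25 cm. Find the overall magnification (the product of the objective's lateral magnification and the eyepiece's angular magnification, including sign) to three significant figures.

Convert to cm: f_obj = 15 mm = 1.5 cm; d_o = 15.80 mm = 1.58 cm.
Objective: 1/d_i = 1/f_obj - 1/d_o = 1/1.5 - 1/1.58 = 0.03376 cm^-1, so d_i = 29.625 cm.
m_obj = -d_i/d_o = -29.625/1.58 = -18.750.
Eyepiece angular magnification (image at infinity): M_eye = D/f_e = 25/4 = 6.250.
Overall M = m_obj x M_eye = (-18.750)(6.250) = -117.19.

-117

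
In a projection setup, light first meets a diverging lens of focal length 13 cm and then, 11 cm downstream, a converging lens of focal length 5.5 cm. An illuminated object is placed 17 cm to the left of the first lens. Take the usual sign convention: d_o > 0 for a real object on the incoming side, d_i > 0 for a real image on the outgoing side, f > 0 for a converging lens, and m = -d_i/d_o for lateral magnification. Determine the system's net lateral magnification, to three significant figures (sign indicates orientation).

Lens 1: 1/d_i1 = 1/f_1 - 1/d_o1 = 1/(-13) - 1/17 = -0.13575 cm^-1, so d_i1 = -7.367 cm.
m_1 = -(-7.367)/17 = 0.4333.
The intermediate image is virtual, 7.367 cm to the left of lens 1, so d_o2 = L - d_i1 = 11 - (-7.367) = 18.367 cm.
Lens 2: 1/d_i2 = 1/f_2 - 1/d_o2 = 1/5.5 - 1/(18.367) = 0.12737 cm^-1, so d_i2 = 7.851 cm.
m_2 = -(7.851)/(18.367) = -0.4275.
Overall magnification: m = m_1 m_2 = -0.1852.

-0.185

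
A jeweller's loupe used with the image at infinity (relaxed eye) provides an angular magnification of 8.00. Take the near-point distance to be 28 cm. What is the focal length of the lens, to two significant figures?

For the image at infinity, M = D/f.
f = D/M = 28/8.0 = 3.500 cm.

3.5 cm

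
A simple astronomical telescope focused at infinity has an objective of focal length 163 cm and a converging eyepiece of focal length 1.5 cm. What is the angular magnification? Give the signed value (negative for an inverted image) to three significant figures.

-109

M = -f_obj/f_eye = -163/(1.5) = -108.667.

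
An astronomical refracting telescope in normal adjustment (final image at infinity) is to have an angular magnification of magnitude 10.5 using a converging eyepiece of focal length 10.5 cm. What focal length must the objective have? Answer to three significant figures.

110 cm

|M| = f_obj/|f_eye|, so f_obj = |M| x |f_eye| = 10.5 x 10.5 = 110.250 cm.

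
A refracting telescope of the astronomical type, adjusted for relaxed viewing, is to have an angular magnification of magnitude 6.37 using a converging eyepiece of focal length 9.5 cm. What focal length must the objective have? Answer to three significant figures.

60.5 cm

|M| = f_obj/|f_eye|, so f_obj = |M| x |f_eye| = 6.37 x 9.5 = 60.515 cm.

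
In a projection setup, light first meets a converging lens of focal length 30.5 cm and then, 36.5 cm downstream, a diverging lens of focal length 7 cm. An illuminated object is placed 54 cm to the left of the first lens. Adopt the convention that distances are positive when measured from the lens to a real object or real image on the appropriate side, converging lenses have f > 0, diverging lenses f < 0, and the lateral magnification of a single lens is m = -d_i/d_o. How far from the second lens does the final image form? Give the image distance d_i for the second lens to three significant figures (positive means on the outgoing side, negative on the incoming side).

Lens 1: 1/d_i1 = 1/f_1 - 1/d_o1 = 1/30.5 - 1/54 = 0.01427 cm^-1, so d_i1 = 70.085 cm.
Since 70.085 cm > 36.5 cm, the first image lies past the second lens and serves as a virtual object: d_o2 = L - d_i1 = -33.585 cm.
Lens 2: 1/d_i2 = 1/f_2 - 1/d_o2 = 1/(-7) - 1/(-33.585) = -0.11308 cm^-1, so d_i2 = -8.843 cm.

-8.84 cm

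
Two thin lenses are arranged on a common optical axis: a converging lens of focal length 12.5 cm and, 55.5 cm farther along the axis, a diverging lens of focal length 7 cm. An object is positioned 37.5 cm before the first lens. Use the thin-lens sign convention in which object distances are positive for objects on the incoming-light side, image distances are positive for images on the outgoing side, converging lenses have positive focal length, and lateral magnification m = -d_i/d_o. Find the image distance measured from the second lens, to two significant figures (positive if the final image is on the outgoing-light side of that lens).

-5.9 cm

Lens 1: 1/d_i1 = 1/f_1 - 1/d_o1 = 1/12.5 - 1/37.5 = 0.05333 cm^-1, so d_i1 = 18.750 cm.
The intermediate image is 18.750 cm to the right of lens 1, so d_o2 = L - d_i1 = 55.5 - 18.750 = 36.750 cm.
Lens 2: 1/d_i2 = 1/f_2 - 1/d_o2 = 1/(-7) - 1/(36.750) = -0.17007 cm^-1, so d_i2 = -5.880 cm.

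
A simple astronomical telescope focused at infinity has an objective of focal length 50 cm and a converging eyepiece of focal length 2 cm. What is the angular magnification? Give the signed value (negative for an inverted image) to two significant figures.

-25

M = -f_obj/f_eye = -50/(2) = -25.000.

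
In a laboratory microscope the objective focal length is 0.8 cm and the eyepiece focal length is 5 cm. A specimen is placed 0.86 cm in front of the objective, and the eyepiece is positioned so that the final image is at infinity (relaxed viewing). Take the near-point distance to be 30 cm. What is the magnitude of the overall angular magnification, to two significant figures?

80

Objective: 1/d_i = 1/f_obj - 1/d_o = 1/0.8 - 1/0.86 = 0.08721 cm^-1, so d_i = 11.467 cm.
m_obj = -d_i/d_o = -11.467/0.86 = -13.333.
Eyepiece angular magnification (image at infinity): M_eye = D/f_e = 30/5 = 6.000.
Overall M = m_obj x M_eye = (-13.333)(6.000) = -80.00.
|M| = 80.00.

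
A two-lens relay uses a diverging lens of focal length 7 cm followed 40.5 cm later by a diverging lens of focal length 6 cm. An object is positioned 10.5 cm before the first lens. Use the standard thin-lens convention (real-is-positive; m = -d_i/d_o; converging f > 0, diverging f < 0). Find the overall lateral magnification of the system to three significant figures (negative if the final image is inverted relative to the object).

0.0473

First lens: d_i1 = 1/(1/(-7) - 1/10.5) = -4.200 cm.
m_1 = -(-4.200)/10.5 = 0.4000.
The intermediate image is virtual, 4.200 cm to the left of lens 1, so d_o2 = L - d_i1 = 40.5 - (-4.200) = 44.700 cm.
Second lens: d_i2 = 1/(1/(-6) - 1/(44.700)) = -5.290 cm.
m_2 = -(-5.290)/(44.700) = 0.1183.
Total m = m_1 x m_2 = (0.4000)(0.1183) = 0.0473.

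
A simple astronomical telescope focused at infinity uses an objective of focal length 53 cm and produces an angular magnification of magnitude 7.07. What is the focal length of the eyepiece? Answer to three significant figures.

|M| = f_obj/f_eye, so f_eye = f_obj/|M| = 53/7.07 = 7.496 cm.

7.50 cm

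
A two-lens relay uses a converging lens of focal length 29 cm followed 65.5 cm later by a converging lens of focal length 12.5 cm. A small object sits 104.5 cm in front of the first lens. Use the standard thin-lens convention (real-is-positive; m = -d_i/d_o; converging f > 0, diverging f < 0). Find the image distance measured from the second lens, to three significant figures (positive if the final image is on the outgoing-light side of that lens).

24.6 cm

First lens: d_i1 = 1/(1/29 - 1/104.5) = 40.139 cm.
Object distance for lens 2: d_o2 = 65.5 - 40.139 = 25.361 cm.
Second lens: d_i2 = 1/(1/12.5 - 1/(25.361)) = 24.649 cm.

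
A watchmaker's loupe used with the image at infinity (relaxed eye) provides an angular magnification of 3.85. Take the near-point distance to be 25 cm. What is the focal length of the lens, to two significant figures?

6.5 cm

For the image at infinity, M = D/f.
f = D/M = 25/3.85 = 6.494 cm.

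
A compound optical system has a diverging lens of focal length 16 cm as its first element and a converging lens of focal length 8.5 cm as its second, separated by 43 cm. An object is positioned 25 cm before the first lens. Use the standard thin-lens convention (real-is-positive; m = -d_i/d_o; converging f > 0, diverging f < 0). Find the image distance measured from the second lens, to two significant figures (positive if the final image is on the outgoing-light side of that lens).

First lens: d_i1 = 1/(1/(-16) - 1/25) = -9.756 cm.
The intermediate image is virtual, 9.756 cm to the left of lens 1, so d_o2 = L - d_i1 = 43 - (-9.756) = 52.756 cm.
Second lens: d_i2 = 1/(1/8.5 - 1/(52.756)) = 10.133 cm.

10 cm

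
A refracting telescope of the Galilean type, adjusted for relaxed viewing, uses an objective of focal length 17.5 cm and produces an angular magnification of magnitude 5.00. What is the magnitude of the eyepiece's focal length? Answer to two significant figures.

|M| = f_obj/|f_eye|, so |f_eye| = f_obj/|M| = 17.5/5.0 = 3.500 cm.
(The eyepiece is diverging, so its signed focal length is -3.500 cm.)

3.5 cm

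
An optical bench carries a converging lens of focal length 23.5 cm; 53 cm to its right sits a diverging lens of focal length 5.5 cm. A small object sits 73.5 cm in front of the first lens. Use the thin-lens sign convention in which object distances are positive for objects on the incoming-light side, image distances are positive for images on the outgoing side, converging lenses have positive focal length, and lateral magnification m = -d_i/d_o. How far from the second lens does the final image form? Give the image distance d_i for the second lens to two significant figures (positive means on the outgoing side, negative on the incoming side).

Applying the thin-lens equation to the first lens, 1/23.5 = 1/73.5 + 1/d_i1, which gives d_i1 = 34.545 cm.
Object distance for lens 2: d_o2 = 53 - 34.545 = 18.455 cm.
Applying the thin-lens equation again with f_2 = -5.5 cm and d_o2 = 18.455 cm gives d_i2 = -4.237 cm.

-4.2 cm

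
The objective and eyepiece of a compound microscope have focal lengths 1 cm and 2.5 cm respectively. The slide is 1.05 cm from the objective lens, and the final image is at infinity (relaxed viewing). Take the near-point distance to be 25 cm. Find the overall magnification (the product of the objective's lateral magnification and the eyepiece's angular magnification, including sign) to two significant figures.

Objective: 1/d_i = 1/f_obj - 1/d_o = 1/1 - 1/1.05 = 0.04762 cm^-1, so d_i = 21.000 cm.
m_obj = -d_i/d_o = -21.000/1.05 = -20.000.
Eyepiece angular magnification (image at infinity): M_eye = D/f_e = 25/2.5 = 10.000.
Overall M = m_obj x M_eye = (-20.000)(10.000) = -200.00.

-200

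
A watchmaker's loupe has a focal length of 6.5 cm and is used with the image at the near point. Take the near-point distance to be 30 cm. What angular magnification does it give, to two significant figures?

5.6

M = 1 + D/f = 1 + 30/6.5 = 5.615.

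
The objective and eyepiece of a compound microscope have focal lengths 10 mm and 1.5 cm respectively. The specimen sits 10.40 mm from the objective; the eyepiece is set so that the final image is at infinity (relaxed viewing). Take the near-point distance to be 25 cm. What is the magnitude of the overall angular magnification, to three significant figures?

Convert to cm: f_obj = 10 mm = 1 cm; d_o = 10.40 mm = 1.04 cm.
Objective: 1/d_i = 1/f_obj - 1/d_o = 1/1 - 1/1.04 = 0.03846 cm^-1, so d_i = 26.000 cm.
m_obj = -d_i/d_o = -26.000/1.04 = -25.000.
Eyepiece angular magnification (image at infinity): M_eye = D/f_e = 25/1.5 = 16.667.
Overall M = m_obj x M_eye = (-25.000)(16.667) = -416.67.
|M| = 416.67.

417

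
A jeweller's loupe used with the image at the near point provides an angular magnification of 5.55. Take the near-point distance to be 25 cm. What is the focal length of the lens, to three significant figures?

For the image at the near point, M = 1 + D/f.
f = D/(M - 1) = 25/(5.55 - 1) = 5.495 cm.

5.49 cm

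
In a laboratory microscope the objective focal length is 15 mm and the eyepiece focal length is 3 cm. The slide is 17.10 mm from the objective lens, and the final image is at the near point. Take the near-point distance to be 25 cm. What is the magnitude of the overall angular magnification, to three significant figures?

66.7

Convert to cm: f_obj = 15 mm = 1.5 cm; d_o = 17.10 mm = 1.71 cm.
Objective: 1/d_i = 1/f_obj - 1/d_o = 1/1.5 - 1/1.71 = 0.08187 cm^-1, so d_i = 12.214 cm.
m_obj = -d_i/d_o = -12.214/1.71 = -7.143.
Eyepiece angular magnification (image at near point): M_eye = 1 + D/f_e = 1 + 25/3 = 9.333.
Overall M = m_obj x M_eye = (-7.143)(9.333) = -66.67.
|M| = 66.67.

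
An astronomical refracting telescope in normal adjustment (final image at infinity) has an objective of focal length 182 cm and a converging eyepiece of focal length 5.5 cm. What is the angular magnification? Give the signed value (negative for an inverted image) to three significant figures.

-33.1

M = -f_obj/f_eye = -182/(5.5) = -33.091.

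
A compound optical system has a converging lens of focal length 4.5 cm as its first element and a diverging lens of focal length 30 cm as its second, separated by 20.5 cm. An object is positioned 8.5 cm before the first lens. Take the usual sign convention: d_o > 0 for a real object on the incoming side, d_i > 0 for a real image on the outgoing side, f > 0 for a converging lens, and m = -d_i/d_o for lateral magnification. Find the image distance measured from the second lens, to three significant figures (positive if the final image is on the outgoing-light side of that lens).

-8.02 cm

Applying the thin-lens equation to the first lens, 1/4.5 = 1/8.5 + 1/d_i1, which gives d_i1 = 9.563 cm.
Object distance for lens 2: d_o2 = 20.5 - 9.563 = 10.937 cm.
Applying the thin-lens equation again with f_2 = -30 cm and d_o2 = 10.937 cm gives d_i2 = -8.015 cm.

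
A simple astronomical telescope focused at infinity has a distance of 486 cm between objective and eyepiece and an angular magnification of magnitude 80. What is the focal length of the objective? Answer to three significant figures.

480 cm

In normal adjustment the tube length equals f_obj + f_eye and |M| = f_obj/f_eye.
So f_obj = 80 f_eye and 80 f_eye + f_eye = 486 cm, giving f_eye = 486/81 = 6.000 cm and f_obj = 480.000 cm.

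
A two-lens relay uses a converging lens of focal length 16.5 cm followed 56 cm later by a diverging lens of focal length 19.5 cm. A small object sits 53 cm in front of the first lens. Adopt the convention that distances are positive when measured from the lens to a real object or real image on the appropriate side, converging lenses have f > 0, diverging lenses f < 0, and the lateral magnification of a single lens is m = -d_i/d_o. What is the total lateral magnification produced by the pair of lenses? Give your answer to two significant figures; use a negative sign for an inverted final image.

-0.17

Lens 1: 1/d_i1 = 1/f_1 - 1/d_o1 = 1/16.5 - 1/53 = 0.04174 cm^-1, so d_i1 = 23.959 cm.
m_1 = -(23.959)/53 = -0.4521.
That image sits 32.041 cm in front of the second lens, so d_o2 = 32.041 cm.
Lens 2: 1/d_i2 = 1/f_2 - 1/d_o2 = 1/(-19.5) - 1/(32.041) = -0.08249 cm^-1, so d_i2 = -12.122 cm.
m_2 = -(-12.122)/(32.041) = 0.3783.
The system's lateral magnification is m_1 m_2 = (-0.4521)(0.3783) = -0.1710.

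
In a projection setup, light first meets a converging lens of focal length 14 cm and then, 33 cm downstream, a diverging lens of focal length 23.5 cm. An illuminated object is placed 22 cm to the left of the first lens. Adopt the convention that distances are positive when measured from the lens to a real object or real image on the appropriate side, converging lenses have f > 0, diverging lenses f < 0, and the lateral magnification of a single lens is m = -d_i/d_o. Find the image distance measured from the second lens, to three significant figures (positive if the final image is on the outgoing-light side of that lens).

7.18 cm

Applying the thin-lens equation to the first lens, 1/14 = 1/22 + 1/d_i1, which gives d_i1 = 38.500 cm.
This image would form 38.500 cm past lens 1, i.e. 5.500 cm beyond lens 2, so it is a virtual object for lens 2: d_o2 = 33 - 38.500 = -5.500 cm.
Applying the thin-lens equation again with f_2 = -23.5 cm and d_o2 = -5.500 cm gives d_i2 = 7.181 cm.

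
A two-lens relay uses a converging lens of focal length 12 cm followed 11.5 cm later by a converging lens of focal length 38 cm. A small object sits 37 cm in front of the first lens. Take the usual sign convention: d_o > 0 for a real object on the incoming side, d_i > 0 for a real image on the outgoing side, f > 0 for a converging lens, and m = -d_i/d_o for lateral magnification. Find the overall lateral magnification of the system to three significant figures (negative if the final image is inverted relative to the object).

-0.412

Applying the thin-lens equation to the first lens, 1/12 = 1/37 + 1/d_i1, which gives d_i1 = 17.760 cm.
Its lateral magnification is m_1 = -d_i1/d_o1 = -(17.760)/37 = -0.4800.
This image would form 17.760 cm past lens 1, i.e. 6.260 cm beyond lens 2, so it is a virtual object for lens 2: d_o2 = 11.5 - 17.760 = -6.260 cm.
Applying the thin-lens equation again with f_2 = 38 cm and d_o2 = -6.260 cm gives d_i2 = 5.375 cm.
m_2 = -(5.375)/(-6.260) = 0.8586.
Total m = m_1 x m_2 = (-0.4800)(0.8586) = -0.4121.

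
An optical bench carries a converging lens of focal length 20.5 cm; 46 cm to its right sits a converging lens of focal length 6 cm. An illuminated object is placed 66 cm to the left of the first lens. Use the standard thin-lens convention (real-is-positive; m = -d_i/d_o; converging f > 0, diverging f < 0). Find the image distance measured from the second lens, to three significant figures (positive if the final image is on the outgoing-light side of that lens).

Lens 1: 1/d_i1 = 1/f_1 - 1/d_o1 = 1/20.5 - 1/66 = 0.03363 cm^-1, so d_i1 = 29.736 cm.
Object distance for lens 2: d_o2 = 46 - 29.736 = 16.264 cm.
Lens 2: 1/d_i2 = 1/f_2 - 1/d_o2 = 1/6 - 1/(16.264) = 0.10518 cm^-1, so d_i2 = 9.507 cm.

9.51 cm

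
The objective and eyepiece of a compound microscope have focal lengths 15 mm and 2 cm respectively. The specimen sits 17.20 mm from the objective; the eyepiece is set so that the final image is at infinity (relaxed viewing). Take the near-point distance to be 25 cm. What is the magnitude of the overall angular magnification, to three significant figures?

Convert to cm: f_obj = 15 mm = 1.5 cm; d_o = 17.20 mm = 1.72 cm.
Objective: 1/d_i = 1/f_obj - 1/d_o = 1/1.5 - 1/1.72 = 0.08527 cm^-1, so d_i = 11.727 cm.
m_obj = -d_i/d_o = -11.727/1.72 = -6.818.
Eyepiece angular magnification (image at infinity): M_eye = D/f_e = 25/2 = 12.500.
Overall M = m_obj x M_eye = (-6.818)(12.500) = -85.23.
|M| = 85.23.

85.2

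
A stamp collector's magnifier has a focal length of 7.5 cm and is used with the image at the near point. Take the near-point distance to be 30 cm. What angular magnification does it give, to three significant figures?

5.00

M = 1 + D/f = 1 + 30/7.5 = 5.000.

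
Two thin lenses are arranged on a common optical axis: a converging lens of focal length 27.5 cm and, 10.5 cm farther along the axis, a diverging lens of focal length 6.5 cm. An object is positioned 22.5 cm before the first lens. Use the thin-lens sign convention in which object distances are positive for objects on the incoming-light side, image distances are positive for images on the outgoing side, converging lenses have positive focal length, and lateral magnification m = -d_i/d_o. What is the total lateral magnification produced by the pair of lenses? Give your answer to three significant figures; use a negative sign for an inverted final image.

0.254

First lens: d_i1 = 1/(1/27.5 - 1/22.5) = -123.750 cm.
m_1 = -(-123.750)/22.5 = 5.5000.
The intermediate image is virtual, 123.750 cm to the left of lens 1, so d_o2 = L - d_i1 = 10.5 - (-123.750) = 134.250 cm.
Second lens: d_i2 = 1/(1/(-6.5) - 1/(134.250)) = -6.200 cm.
m_2 = -(-6.200)/(134.250) = 0.0462.
The system's lateral magnification is m_1 m_2 = (5.5000)(0.0462) = 0.2540.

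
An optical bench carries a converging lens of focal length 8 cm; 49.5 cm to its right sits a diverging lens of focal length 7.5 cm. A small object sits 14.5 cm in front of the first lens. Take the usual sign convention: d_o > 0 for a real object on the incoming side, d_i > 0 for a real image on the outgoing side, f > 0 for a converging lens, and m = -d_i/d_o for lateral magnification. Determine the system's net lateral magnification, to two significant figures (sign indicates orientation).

-0.24

Applying the thin-lens equation to the first lens, 1/8 = 1/14.5 + 1/d_i1, which gives d_i1 = 17.846 cm.
Its lateral magnification is m_1 = -d_i1/d_o1 = -(17.846)/14.5 = -1.2308.
The intermediate image is 17.846 cm to the right of lens 1, so d_o2 = L - d_i1 = 49.5 - 17.846 = 31.654 cm.
Applying the thin-lens equation again with f_2 = -7.5 cm and d_o2 = 31.654 cm gives d_i2 = -6.063 cm.
m_2 = -(-6.063)/(31.654) = 0.1916.
Total m = m_1 x m_2 = (-1.2308)(0.1916) = -0.2358.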